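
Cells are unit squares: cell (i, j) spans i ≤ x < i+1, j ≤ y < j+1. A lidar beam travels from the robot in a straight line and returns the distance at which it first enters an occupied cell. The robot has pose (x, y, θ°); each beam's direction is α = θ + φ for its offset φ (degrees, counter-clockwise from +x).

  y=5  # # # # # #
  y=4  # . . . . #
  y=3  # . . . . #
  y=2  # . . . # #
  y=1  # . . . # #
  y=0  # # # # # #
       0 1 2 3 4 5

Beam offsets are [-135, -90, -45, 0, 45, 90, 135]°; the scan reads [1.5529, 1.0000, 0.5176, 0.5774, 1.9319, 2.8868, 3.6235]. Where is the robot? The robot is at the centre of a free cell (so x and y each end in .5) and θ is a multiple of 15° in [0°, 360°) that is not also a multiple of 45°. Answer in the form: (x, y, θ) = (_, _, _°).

(x, y, θ) = (3.5, 4.5, 120°)

Candidates: 14 free-cell centres × 16 headings = 224 poses. Raycast each; keep the one whose scan matches to 4 dp.
  (3.5, 1.5, 195°): beam 1 = 1.0000 ≠ 1.5529 ✗
  (3.5, 2.5, 165°): beam 1 = 0.5774 ≠ 1.5529 ✗
  (3.5, 3.5, 60°): beam 1 = 1.9319 ≠ 1.5529 ✗
  …
  (3.5, 4.5, 120°): r_1=1.5529, r_2=1.0000, r_3=0.5176, r_4=0.5774, r_5=1.9319, r_6=2.8868, r_7=3.6235 — all match ✓
Unique over the lattice → pose = (3.5, 4.5, 120°).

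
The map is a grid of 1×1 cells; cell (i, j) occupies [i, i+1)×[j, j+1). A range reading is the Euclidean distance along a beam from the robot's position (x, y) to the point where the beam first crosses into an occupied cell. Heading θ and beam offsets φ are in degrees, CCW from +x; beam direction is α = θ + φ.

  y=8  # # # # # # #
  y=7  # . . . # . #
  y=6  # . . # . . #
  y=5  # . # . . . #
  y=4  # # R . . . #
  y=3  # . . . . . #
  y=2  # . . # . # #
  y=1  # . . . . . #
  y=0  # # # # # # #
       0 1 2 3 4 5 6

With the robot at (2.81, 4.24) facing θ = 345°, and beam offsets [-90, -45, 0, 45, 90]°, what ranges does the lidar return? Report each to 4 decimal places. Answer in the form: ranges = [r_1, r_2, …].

beam 1: φ=-90°, α=255°
  direction (-0.2588, -0.9659); cell (2,4); t to first gridline: x 3.1296, y 0.2485 (then +3.8637 / +1.0353)
    (2,3) via y @ 0.2485
    (2,2) via y @ 1.2837
    (2,1) via y @ 2.3190
    (1,1) via x @ 3.1296
    (1,0) via y @ 3.3543  # hit
  → r_1 = 3.3543
beam 2: φ=-45°, α=300°
  direction (0.5000, -0.8660); cell (2,4); t to first gridline: x 0.3800, y 0.2771 (then +2.0000 / +1.1547)
    (2,3) via y @ 0.2771
    (3,3) via x @ 0.3800
    (3,2) via y @ 1.4318  # hit
  → r_2 = 1.4318
beam 3: φ=0°, α=345°
  direction (0.9659, -0.2588); cell (2,4); t to first gridline: x 0.1967, y 0.9273 (then +1.0353 / +3.8637)
    (3,4) via x @ 0.1967
    (3,3) via y @ 0.9273
    (4,3) via x @ 1.2320
    (5,3) via x @ 2.2673
    (6,3) via x @ 3.3025  # hit
  → r_3 = 3.3025
beam 4: φ=45°, α=30°
  direction (0.8660, 0.5000); cell (2,4); t to first gridline: x 0.2194, y 1.5200 (then +1.1547 / +2.0000)
    (3,4) via x @ 0.2194
    (4,4) via x @ 1.3741
    (4,5) via y @ 1.5200
    (5,5) via x @ 2.5288
    (5,6) via y @ 3.5200
    (6,6) via x @ 3.6835  # hit
  → r_4 = 3.6835
beam 5: φ=90°, α=75°
  direction (0.2588, 0.9659); cell (2,4); t to first gridline: x 0.7341, y 0.7868 (then +3.8637 / +1.0353)
    (3,4) via x @ 0.7341
    (3,5) via y @ 0.7868
    (3,6) via y @ 1.8221  # hit
  → r_5 = 1.8221

ranges = [3.3543, 1.4318, 3.3025, 3.6835, 1.8221]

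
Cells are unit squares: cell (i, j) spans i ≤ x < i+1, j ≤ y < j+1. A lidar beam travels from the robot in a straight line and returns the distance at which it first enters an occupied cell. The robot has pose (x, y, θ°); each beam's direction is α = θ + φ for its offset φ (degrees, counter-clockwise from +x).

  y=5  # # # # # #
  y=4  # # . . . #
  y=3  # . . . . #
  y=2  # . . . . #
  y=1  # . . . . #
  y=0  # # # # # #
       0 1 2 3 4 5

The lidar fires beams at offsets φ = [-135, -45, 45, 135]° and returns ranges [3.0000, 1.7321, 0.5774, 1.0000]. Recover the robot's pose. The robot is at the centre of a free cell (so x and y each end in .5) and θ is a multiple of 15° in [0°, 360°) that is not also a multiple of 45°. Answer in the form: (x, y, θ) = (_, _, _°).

Enumerate (i+0.5, j+0.5, θ) over the 15 free cells and 16 admissible headings. For each, cast all 4 beams and compare to the given ranges.
  (3.5, 3.5, 105°): beam 1 = 1.7321 ≠ 3.0000 ✗
  (4.5, 1.5, 150°): beam 1 = 0.5176 ≠ 3.0000 ✗
  (1.5, 3.5, 75°): beam 1 = 2.8868 ≠ 3.0000 ✗
  (1.5, 1.5, 285°): beam 1 = 0.5774 ≠ 3.0000 ✗
  …
  (4.5, 2.5, 285°): r_1=3.0000, r_2=1.7321, r_3=0.5774, r_4=1.0000 — all match ✓
No second candidate reproduces the full scan.

(x, y, θ) = (4.5, 2.5, 285°)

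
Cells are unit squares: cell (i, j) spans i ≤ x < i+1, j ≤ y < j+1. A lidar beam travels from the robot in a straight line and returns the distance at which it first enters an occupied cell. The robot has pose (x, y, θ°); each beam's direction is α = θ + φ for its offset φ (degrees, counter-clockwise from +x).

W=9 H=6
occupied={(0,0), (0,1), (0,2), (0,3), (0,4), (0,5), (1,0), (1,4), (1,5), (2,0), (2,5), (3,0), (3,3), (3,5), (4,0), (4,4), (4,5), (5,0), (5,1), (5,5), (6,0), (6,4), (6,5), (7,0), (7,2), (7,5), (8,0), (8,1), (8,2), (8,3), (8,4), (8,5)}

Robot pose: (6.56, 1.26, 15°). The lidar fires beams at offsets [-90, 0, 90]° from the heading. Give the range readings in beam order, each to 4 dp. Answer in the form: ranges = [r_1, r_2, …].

ranges = [0.2692, 1.4908, 3.8719]

beam 1: φ=-90°, α=285°
  dir = (cos 285°, sin 285°) = (0.2588, -0.9659); from cell (6,1)
  next x-line at t=1.7000, next y-line at t=0.2692; Δt_x=3.8637, Δt_y=1.0353
    y: enter (6,0) at t=0.2692 ← occupied
  → r_1 = 0.2692
beam 2: φ=0°, α=15°
  dir = (cos 15°, sin 15°) = (0.9659, 0.2588); from cell (6,1)
  next x-line at t=0.4555, next y-line at t=2.8591; Δt_x=1.0353, Δt_y=3.8637
    x: enter (7,1) at t=0.4555
    x: enter (8,1) at t=1.4908 ← occupied
  → r_2 = 1.4908
beam 3: φ=90°, α=105°
  dir = (cos 105°, sin 105°) = (-0.2588, 0.9659); from cell (6,1)
  next x-line at t=2.1637, next y-line at t=0.7661; Δt_x=3.8637, Δt_y=1.0353
    y: enter (6,2) at t=0.7661
    y: enter (6,3) at t=1.8014
    x: enter (5,3) at t=2.1637
    y: enter (5,4) at t=2.8367
    y: enter (5,5) at t=3.8719 ← occupied
  → r_3 = 3.8719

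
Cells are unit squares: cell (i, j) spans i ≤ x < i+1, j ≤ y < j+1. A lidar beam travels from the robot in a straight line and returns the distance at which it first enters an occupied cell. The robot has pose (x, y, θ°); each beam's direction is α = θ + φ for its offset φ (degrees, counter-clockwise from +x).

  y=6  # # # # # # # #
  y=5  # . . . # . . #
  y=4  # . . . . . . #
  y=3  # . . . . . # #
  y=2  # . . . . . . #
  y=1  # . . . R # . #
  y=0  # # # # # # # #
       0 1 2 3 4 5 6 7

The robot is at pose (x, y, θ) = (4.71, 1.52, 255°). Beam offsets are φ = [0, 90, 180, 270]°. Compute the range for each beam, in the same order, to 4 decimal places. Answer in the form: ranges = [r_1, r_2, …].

beam 1: φ=0°, α=255°
  dir = (cos 255°, sin 255°) = (-0.2588, -0.9659); from cell (4,1)
  next x-line at t=2.7432, next y-line at t=0.5383; Δt_x=3.8637, Δt_y=1.0353
    y: enter (4,0) at t=0.5383 ← occupied
  → r_1 = 0.5383
beam 2: φ=90°, α=345°
  dir = (cos 345°, sin 345°) = (0.9659, -0.2588); from cell (4,1)
  next x-line at t=0.3002, next y-line at t=2.0091; Δt_x=1.0353, Δt_y=3.8637
    x: enter (5,1) at t=0.3002 ← occupied
  → r_2 = 0.3002
beam 3: φ=180°, α=75°
  dir = (cos 75°, sin 75°) = (0.2588, 0.9659); from cell (4,1)
  next x-line at t=1.1205, next y-line at t=0.4969; Δt_x=3.8637, Δt_y=1.0353
    y: enter (4,2) at t=0.4969
    x: enter (5,2) at t=1.1205
    y: enter (5,3) at t=1.5322
    y: enter (5,4) at t=2.5675
    y: enter (5,5) at t=3.6028
    y: enter (5,6) at t=4.6380 ← occupied
  → r_3 = 4.6380
beam 4: φ=270°, α=165°
  dir = (cos 165°, sin 165°) = (-0.9659, 0.2588); from cell (4,1)
  next x-line at t=0.7350, next y-line at t=1.8546; Δt_x=1.0353, Δt_y=3.8637
    x: enter (3,1) at t=0.7350
    x: enter (2,1) at t=1.7703
    y: enter (2,2) at t=1.8546
    x: enter (1,2) at t=2.8056
    x: enter (0,2) at t=3.8409 ← occupied
  → r_4 = 3.8409

ranges = [0.5383, 0.3002, 4.6380, 3.8409]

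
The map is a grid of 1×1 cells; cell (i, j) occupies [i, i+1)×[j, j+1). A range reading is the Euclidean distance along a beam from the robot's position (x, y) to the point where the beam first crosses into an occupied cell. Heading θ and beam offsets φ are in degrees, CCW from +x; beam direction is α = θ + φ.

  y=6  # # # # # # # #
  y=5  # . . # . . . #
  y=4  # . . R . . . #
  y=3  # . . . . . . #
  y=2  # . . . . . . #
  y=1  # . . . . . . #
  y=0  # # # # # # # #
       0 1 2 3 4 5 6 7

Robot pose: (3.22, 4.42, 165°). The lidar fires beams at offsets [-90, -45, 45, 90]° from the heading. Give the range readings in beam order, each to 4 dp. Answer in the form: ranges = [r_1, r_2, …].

beam 1: φ=-90°, α=75°
  direction (0.2588, 0.9659); cell (3,4); t to first gridline: x 3.0137, y 0.6005 (then +3.8637 / +1.0353)
    (3,5) via y @ 0.6005  # hit
  → r_1 = 0.6005
beam 2: φ=-45°, α=120°
  direction (-0.5000, 0.8660); cell (3,4); t to first gridline: x 0.4400, y 0.6697 (then +2.0000 / +1.1547)
    (2,4) via x @ 0.4400
    (2,5) via y @ 0.6697
    (2,6) via y @ 1.8244  # hit
  → r_2 = 1.8244
beam 3: φ=45°, α=210°
  direction (-0.8660, -0.5000); cell (3,4); t to first gridline: x 0.2540, y 0.8400 (then +1.1547 / +2.0000)
    (2,4) via x @ 0.2540
    (2,3) via y @ 0.8400
    (1,3) via x @ 1.4087
    (0,3) via x @ 2.5634  # hit
  → r_3 = 2.5634
beam 4: φ=90°, α=255°
  direction (-0.2588, -0.9659); cell (3,4); t to first gridline: x 0.8500, y 0.4348 (then +3.8637 / +1.0353)
    (3,3) via y @ 0.4348
    (2,3) via x @ 0.8500
    (2,2) via y @ 1.4701
    (2,1) via y @ 2.5054
    (2,0) via y @ 3.5406  # hit
  → r_4 = 3.5406

ranges = [0.6005, 1.8244, 2.5634, 3.5406]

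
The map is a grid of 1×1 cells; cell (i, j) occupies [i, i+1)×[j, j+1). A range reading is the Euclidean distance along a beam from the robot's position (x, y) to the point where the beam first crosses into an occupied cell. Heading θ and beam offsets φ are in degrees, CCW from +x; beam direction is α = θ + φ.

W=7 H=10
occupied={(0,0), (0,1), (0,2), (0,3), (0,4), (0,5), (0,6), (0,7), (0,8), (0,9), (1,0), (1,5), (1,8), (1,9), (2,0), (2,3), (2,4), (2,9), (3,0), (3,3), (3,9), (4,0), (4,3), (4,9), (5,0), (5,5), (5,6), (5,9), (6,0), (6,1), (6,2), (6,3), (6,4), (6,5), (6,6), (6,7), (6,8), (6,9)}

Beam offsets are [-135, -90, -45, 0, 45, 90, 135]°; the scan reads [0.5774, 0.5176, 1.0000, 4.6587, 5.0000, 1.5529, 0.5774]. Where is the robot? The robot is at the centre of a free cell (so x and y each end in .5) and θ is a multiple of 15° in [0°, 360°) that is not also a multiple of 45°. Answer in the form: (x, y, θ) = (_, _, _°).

(x, y, θ) = (5.5, 8.5, 195°)

The pose lattice has 32·16 = 512 candidates. Test each by forward raycasting.
  (1.5, 2.5, 285°): beam 4 = 1.5529 ≠ 4.6587 ✗
  (4.5, 5.5, 120°): beam 1 = 0.5176 ≠ 0.5774 ✗
  (3.5, 2.5, 285°): beam 1 = 1.0000 ≠ 0.5774 ✗
  (2.5, 8.5, 210°): beam 1 = 0.5176 ≠ 0.5774 ✗
  (4.5, 2.5, 60°): beam 1 = 1.5529 ≠ 0.5774 ✗
  …
  (5.5, 8.5, 195°): r_1=0.5774, r_2=0.5176, r_3=1.0000, r_4=4.6587, r_5=5.0000, r_6=1.5529, r_7=0.5774 — all match ✓
Unique over the lattice → pose = (5.5, 8.5, 195°).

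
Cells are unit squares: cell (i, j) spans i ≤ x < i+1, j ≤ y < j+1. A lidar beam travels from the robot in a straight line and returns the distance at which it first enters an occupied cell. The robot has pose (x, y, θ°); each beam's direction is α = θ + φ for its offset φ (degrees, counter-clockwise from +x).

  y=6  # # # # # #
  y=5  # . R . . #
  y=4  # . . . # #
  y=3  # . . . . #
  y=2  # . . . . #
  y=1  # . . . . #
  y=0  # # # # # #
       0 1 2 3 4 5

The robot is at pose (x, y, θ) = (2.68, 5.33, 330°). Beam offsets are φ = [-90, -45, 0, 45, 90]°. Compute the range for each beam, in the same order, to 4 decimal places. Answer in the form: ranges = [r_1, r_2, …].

ranges = [3.3600, 4.4827, 1.5242, 2.4018, 0.7736]

beam 1: φ=-90°, α=240°
  dir = (cos 240°, sin 240°) = (-0.5000, -0.8660); from cell (2,5)
  next x-line at t=1.3600, next y-line at t=0.3811; Δt_x=2.0000, Δt_y=1.1547
    y: enter (2,4) at t=0.3811
    x: enter (1,4) at t=1.3600
    y: enter (1,3) at t=1.5358
    y: enter (1,2) at t=2.6905
    x: enter (0,2) at t=3.3600 ← occupied
  → r_1 = 3.3600
beam 2: φ=-45°, α=285°
  dir = (cos 285°, sin 285°) = (0.2588, -0.9659); from cell (2,5)
  next x-line at t=1.2364, next y-line at t=0.3416; Δt_x=3.8637, Δt_y=1.0353
    y: enter (2,4) at t=0.3416
    x: enter (3,4) at t=1.2364
    y: enter (3,3) at t=1.3769
    y: enter (3,2) at t=2.4122
    y: enter (3,1) at t=3.4475
    y: enter (3,0) at t=4.4827 ← occupied
  → r_2 = 4.4827
beam 3: φ=0°, α=330°
  dir = (cos 330°, sin 330°) = (0.8660, -0.5000); from cell (2,5)
  next x-line at t=0.3695, next y-line at t=0.6600; Δt_x=1.1547, Δt_y=2.0000
    x: enter (3,5) at t=0.3695
    y: enter (3,4) at t=0.6600
    x: enter (4,4) at t=1.5242 ← occupied
  → r_3 = 1.5242
beam 4: φ=45°, α=15°
  dir = (cos 15°, sin 15°) = (0.9659, 0.2588); from cell (2,5)
  next x-line at t=0.3313, next y-line at t=2.5887; Δt_x=1.0353, Δt_y=3.8637
    x: enter (3,5) at t=0.3313
    x: enter (4,5) at t=1.3666
    x: enter (5,5) at t=2.4018 ← occupied
  → r_4 = 2.4018
beam 5: φ=90°, α=60°
  dir = (cos 60°, sin 60°) = (0.5000, 0.8660); from cell (2,5)
  next x-line at t=0.6400, next y-line at t=0.7736; Δt_x=2.0000, Δt_y=1.1547
    x: enter (3,5) at t=0.6400
    y: enter (3,6) at t=0.7736 ← occupied
  → r_5 = 0.7736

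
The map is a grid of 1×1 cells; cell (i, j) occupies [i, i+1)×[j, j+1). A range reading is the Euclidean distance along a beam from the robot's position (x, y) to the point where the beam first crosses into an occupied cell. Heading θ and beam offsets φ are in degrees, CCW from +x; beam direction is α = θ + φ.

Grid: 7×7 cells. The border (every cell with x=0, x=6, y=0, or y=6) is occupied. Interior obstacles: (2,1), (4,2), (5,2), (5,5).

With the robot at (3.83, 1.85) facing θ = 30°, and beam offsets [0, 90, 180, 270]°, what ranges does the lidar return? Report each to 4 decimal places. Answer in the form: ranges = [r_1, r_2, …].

ranges = [0.3000, 4.7920, 0.9584, 0.9815]

beam 1: φ=0°, α=30°
  dir = (cos 30°, sin 30°) = (0.8660, 0.5000); from cell (3,1)
  next x-line at t=0.1963, next y-line at t=0.3000; Δt_x=1.1547, Δt_y=2.0000
    x: enter (4,1) at t=0.1963
    y: enter (4,2) at t=0.3000 ← occupied
  → r_1 = 0.3000
beam 2: φ=90°, α=120°
  dir = (cos 120°, sin 120°) = (-0.5000, 0.8660); from cell (3,1)
  next x-line at t=1.6600, next y-line at t=0.1732; Δt_x=2.0000, Δt_y=1.1547
    y: enter (3,2) at t=0.1732
    y: enter (3,3) at t=1.3279
    x: enter (2,3) at t=1.6600
    y: enter (2,4) at t=2.4826
    y: enter (2,5) at t=3.6373
    x: enter (1,5) at t=3.6600
    y: enter (1,6) at t=4.7920 ← occupied
  → r_2 = 4.7920
beam 3: φ=180°, α=210°
  dir = (cos 210°, sin 210°) = (-0.8660, -0.5000); from cell (3,1)
  next x-line at t=0.9584, next y-line at t=1.7000; Δt_x=1.1547, Δt_y=2.0000
    x: enter (2,1) at t=0.9584 ← occupied
  → r_3 = 0.9584
beam 4: φ=270°, α=300°
  dir = (cos 300°, sin 300°) = (0.5000, -0.8660); from cell (3,1)
  next x-line at t=0.3400, next y-line at t=0.9815; Δt_x=2.0000, Δt_y=1.1547
    x: enter (4,1) at t=0.3400
    y: enter (4,0) at t=0.9815 ← occupied
  → r_4 = 0.9815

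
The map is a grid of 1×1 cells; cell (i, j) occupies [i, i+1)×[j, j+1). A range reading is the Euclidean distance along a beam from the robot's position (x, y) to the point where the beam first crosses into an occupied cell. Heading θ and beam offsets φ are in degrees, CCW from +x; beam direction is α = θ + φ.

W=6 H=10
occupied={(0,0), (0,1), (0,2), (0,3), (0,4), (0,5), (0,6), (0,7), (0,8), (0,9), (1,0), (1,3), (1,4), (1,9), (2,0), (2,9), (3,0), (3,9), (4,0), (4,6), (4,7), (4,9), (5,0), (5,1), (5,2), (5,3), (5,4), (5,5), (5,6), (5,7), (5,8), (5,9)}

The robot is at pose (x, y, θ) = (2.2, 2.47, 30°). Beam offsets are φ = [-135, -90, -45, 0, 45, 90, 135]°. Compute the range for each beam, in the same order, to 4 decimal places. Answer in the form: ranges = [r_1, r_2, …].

beam 1: φ=-135°, α=255°
  dir = (cos 255°, sin 255°) = (-0.2588, -0.9659); from cell (2,2)
  next x-line at t=0.7727, next y-line at t=0.4866; Δt_x=3.8637, Δt_y=1.0353
    y: enter (2,1) at t=0.4866
    x: enter (1,1) at t=0.7727
    y: enter (1,0) at t=1.5219 ← occupied
  → r_1 = 1.5219
beam 2: φ=-90°, α=300°
  dir = (cos 300°, sin 300°) = (0.5000, -0.8660); from cell (2,2)
  next x-line at t=1.6000, next y-line at t=0.5427; Δt_x=2.0000, Δt_y=1.1547
    y: enter (2,1) at t=0.5427
    x: enter (3,1) at t=1.6000
    y: enter (3,0) at t=1.6974 ← occupied
  → r_2 = 1.6974
beam 3: φ=-45°, α=345°
  dir = (cos 345°, sin 345°) = (0.9659, -0.2588); from cell (2,2)
  next x-line at t=0.8282, next y-line at t=1.8159; Δt_x=1.0353, Δt_y=3.8637
    x: enter (3,2) at t=0.8282
    y: enter (3,1) at t=1.8159
    x: enter (4,1) at t=1.8635
    x: enter (5,1) at t=2.8988 ← occupied
  → r_3 = 2.8988
beam 4: φ=0°, α=30°
  dir = (cos 30°, sin 30°) = (0.8660, 0.5000); from cell (2,2)
  next x-line at t=0.9238, next y-line at t=1.0600; Δt_x=1.1547, Δt_y=2.0000
    x: enter (3,2) at t=0.9238
    y: enter (3,3) at t=1.0600
    x: enter (4,3) at t=2.0785
    y: enter (4,4) at t=3.0600
    x: enter (5,4) at t=3.2332 ← occupied
  → r_4 = 3.2332
beam 5: φ=45°, α=75°
  dir = (cos 75°, sin 75°) = (0.2588, 0.9659); from cell (2,2)
  next x-line at t=3.0910, next y-line at t=0.5487; Δt_x=3.8637, Δt_y=1.0353
    y: enter (2,3) at t=0.5487
    y: enter (2,4) at t=1.5840
    y: enter (2,5) at t=2.6192
    x: enter (3,5) at t=3.0910
    y: enter (3,6) at t=3.6545
    y: enter (3,7) at t=4.6898
    y: enter (3,8) at t=5.7251
    y: enter (3,9) at t=6.7604 ← occupied
  → r_5 = 6.7604
beam 6: φ=90°, α=120°
  dir = (cos 120°, sin 120°) = (-0.5000, 0.8660); from cell (2,2)
  next x-line at t=0.4000, next y-line at t=0.6120; Δt_x=2.0000, Δt_y=1.1547
    x: enter (1,2) at t=0.4000
    y: enter (1,3) at t=0.6120 ← occupied
  → r_6 = 0.6120
beam 7: φ=135°, α=165°
  dir = (cos 165°, sin 165°) = (-0.9659, 0.2588); from cell (2,2)
  next x-line at t=0.2071, next y-line at t=2.0478; Δt_x=1.0353, Δt_y=3.8637
    x: enter (1,2) at t=0.2071
    x: enter (0,2) at t=1.2423 ← occupied
  → r_7 = 1.2423

ranges = [1.5219, 1.6974, 2.8988, 3.2332, 6.7604, 0.6120, 1.2423]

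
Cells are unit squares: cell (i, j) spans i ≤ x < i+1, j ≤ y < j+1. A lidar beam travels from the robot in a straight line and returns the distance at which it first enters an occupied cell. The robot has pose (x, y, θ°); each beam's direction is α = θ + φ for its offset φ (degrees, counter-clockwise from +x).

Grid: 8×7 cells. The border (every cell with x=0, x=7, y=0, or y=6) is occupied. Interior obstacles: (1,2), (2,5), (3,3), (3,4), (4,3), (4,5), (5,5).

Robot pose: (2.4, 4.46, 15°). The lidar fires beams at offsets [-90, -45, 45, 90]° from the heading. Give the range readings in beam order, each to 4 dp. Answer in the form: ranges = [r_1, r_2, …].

beam 1: φ=-90°, α=285°
  direction (0.2588, -0.9659); cell (2,4); t to first gridline: x 2.3182, y 0.4762 (then +3.8637 / +1.0353)
    (2,3) via y @ 0.4762
    (2,2) via y @ 1.5115
    (3,2) via x @ 2.3182
    (3,1) via y @ 2.5468
    (3,0) via y @ 3.5821  # hit
  → r_1 = 3.5821
beam 2: φ=-45°, α=330°
  direction (0.8660, -0.5000); cell (2,4); t to first gridline: x 0.6928, y 0.9200 (then +1.1547 / +2.0000)
    (3,4) via x @ 0.6928  # hit
  → r_2 = 0.6928
beam 3: φ=45°, α=60°
  direction (0.5000, 0.8660); cell (2,4); t to first gridline: x 1.2000, y 0.6235 (then +2.0000 / +1.1547)
    (2,5) via y @ 0.6235  # hit
  → r_3 = 0.6235
beam 4: φ=90°, α=105°
  direction (-0.2588, 0.9659); cell (2,4); t to first gridline: x 1.5455, y 0.5590 (then +3.8637 / +1.0353)
    (2,5) via y @ 0.5590  # hit
  → r_4 = 0.5590

ranges = [3.5821, 0.6928, 0.6235, 0.5590]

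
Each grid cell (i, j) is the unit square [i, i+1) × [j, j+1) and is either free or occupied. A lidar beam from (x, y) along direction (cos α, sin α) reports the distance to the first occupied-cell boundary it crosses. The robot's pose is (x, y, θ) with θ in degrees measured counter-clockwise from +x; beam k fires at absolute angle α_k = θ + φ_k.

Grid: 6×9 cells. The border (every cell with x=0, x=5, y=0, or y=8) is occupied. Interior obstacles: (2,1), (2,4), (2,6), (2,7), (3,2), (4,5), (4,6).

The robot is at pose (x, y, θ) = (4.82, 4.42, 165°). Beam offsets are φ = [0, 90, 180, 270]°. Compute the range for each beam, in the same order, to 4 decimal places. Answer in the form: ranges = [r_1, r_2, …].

beam 1: φ=0°, α=165°
  cosα=-0.9659 sinα=0.2588 | (4,4) | tMaxX 0.8489 tMaxY 2.2409 | tΔX 1.0353 tΔY 3.8637
    t=0.8489 [x] (3,4)
    t=1.8842 [x] (2,4) — stop
  → r_1 = 1.8842
beam 2: φ=90°, α=255°
  cosα=-0.2588 sinα=-0.9659 | (4,4) | tMaxX 3.1682 tMaxY 0.4348 | tΔX 3.8637 tΔY 1.0353
    t=0.4348 [y] (4,3)
    t=1.4701 [y] (4,2)
    t=2.5054 [y] (4,1)
    t=3.1682 [x] (3,1)
    t=3.5406 [y] (3,0) — stop
  → r_2 = 3.5406
beam 3: φ=180°, α=345°
  cosα=0.9659 sinα=-0.2588 | (4,4) | tMaxX 0.1863 tMaxY 1.6228 | tΔX 1.0353 tΔY 3.8637
    t=0.1863 [x] (5,4) — stop
  → r_3 = 0.1863
beam 4: φ=270°, α=75°
  cosα=0.2588 sinα=0.9659 | (4,4) | tMaxX 0.6955 tMaxY 0.6005 | tΔX 3.8637 tΔY 1.0353
    t=0.6005 [y] (4,5) — stop
  → r_4 = 0.6005

ranges = [1.8842, 3.5406, 0.1863, 0.6005]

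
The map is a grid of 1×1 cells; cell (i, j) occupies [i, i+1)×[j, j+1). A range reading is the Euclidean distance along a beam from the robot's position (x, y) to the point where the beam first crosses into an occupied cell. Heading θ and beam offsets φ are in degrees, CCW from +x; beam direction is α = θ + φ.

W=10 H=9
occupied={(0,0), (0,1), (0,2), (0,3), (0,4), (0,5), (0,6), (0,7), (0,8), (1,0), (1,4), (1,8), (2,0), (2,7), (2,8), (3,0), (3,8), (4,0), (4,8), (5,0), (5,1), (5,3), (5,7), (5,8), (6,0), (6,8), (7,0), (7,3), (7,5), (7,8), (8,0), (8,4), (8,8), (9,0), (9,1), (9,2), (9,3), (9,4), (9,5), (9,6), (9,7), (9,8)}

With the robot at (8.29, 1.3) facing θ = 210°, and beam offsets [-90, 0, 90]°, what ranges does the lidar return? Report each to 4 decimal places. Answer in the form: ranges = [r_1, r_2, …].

ranges = [1.9630, 0.6000, 0.3464]

beam 1: φ=-90°, α=120°
  direction (-0.5000, 0.8660); cell (8,1); t to first gridline: x 0.5800, y 0.8083 (then +2.0000 / +1.1547)
    (7,1) via x @ 0.5800
    (7,2) via y @ 0.8083
    (7,3) via y @ 1.9630  # hit
  → r_1 = 1.9630
beam 2: φ=0°, α=210°
  direction (-0.8660, -0.5000); cell (8,1); t to first gridline: x 0.3349, y 0.6000 (then +1.1547 / +2.0000)
    (7,1) via x @ 0.3349
    (7,0) via y @ 0.6000  # hit
  → r_2 = 0.6000
beam 3: φ=90°, α=300°
  direction (0.5000, -0.8660); cell (8,1); t to first gridline: x 1.4200, y 0.3464 (then +2.0000 / +1.1547)
    (8,0) via y @ 0.3464  # hit
  → r_3 = 0.3464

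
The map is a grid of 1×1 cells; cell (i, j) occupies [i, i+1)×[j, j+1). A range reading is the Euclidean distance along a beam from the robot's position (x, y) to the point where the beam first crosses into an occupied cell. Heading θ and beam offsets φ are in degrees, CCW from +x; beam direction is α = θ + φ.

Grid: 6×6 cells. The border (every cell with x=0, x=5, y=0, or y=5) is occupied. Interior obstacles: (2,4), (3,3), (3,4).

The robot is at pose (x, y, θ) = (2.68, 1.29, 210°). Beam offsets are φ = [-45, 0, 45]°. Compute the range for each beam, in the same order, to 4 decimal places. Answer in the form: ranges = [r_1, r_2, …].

ranges = [1.7393, 0.5800, 0.3002]

beam 1: φ=-45°, α=165°
  cosα=-0.9659 sinα=0.2588 | (2,1) | tMaxX 0.7040 tMaxY 2.7432 | tΔX 1.0353 tΔY 3.8637
    t=0.7040 [x] (1,1)
    t=1.7393 [x] (0,1) — stop
  → r_1 = 1.7393
beam 2: φ=0°, α=210°
  cosα=-0.8660 sinα=-0.5000 | (2,1) | tMaxX 0.7852 tMaxY 0.5800 | tΔX 1.1547 tΔY 2.0000
    t=0.5800 [y] (2,0) — stop
  → r_2 = 0.5800
beam 3: φ=45°, α=255°
  cosα=-0.2588 sinα=-0.9659 | (2,1) | tMaxX 2.6273 tMaxY 0.3002 | tΔX 3.8637 tΔY 1.0353
    t=0.3002 [y] (2,0) — stop
  → r_3 = 0.3002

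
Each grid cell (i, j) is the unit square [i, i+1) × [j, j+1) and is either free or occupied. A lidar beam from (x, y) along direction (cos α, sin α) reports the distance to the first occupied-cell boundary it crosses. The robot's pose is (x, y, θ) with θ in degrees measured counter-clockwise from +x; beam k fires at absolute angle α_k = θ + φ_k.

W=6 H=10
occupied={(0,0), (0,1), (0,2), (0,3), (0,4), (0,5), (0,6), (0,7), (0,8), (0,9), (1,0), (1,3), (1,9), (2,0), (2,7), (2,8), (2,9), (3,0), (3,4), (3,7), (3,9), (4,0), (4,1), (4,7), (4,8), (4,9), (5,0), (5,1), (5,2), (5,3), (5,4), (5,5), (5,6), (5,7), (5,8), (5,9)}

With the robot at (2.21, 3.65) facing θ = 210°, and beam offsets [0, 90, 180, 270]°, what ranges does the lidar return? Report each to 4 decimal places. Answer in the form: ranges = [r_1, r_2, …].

beam 1: φ=0°, α=210°
  d=(-0.8660,-0.5000)  start (2,3)  tX=0.2425 tY=1.3000  stride 1/|dx|=1.1547 1/|dy|=2.0000
    cross x-line → (1,3), t=0.2425 (wall)
  → r_1 = 0.2425
beam 2: φ=90°, α=300°
  d=(0.5000,-0.8660)  start (2,3)  tX=1.5800 tY=0.7506  stride 1/|dx|=2.0000 1/|dy|=1.1547
    cross y-line → (2,2), t=0.7506
    cross x-line → (3,2), t=1.5800
    cross y-line → (3,1), t=1.9053
    cross y-line → (3,0), t=3.0600 (wall)
  → r_2 = 3.0600
beam 3: φ=180°, α=30°
  d=(0.8660,0.5000)  start (2,3)  tX=0.9122 tY=0.7000  stride 1/|dx|=1.1547 1/|dy|=2.0000
    cross y-line → (2,4), t=0.7000
    cross x-line → (3,4), t=0.9122 (wall)
  → r_3 = 0.9122
beam 4: φ=270°, α=120°
  d=(-0.5000,0.8660)  start (2,3)  tX=0.4200 tY=0.4041  stride 1/|dx|=2.0000 1/|dy|=1.1547
    cross y-line → (2,4), t=0.4041
    cross x-line → (1,4), t=0.4200
    cross y-line → (1,5), t=1.5588
    cross x-line → (0,5), t=2.4200 (wall)
  → r_4 = 2.4200

ranges = [0.2425, 3.0600, 0.9122, 2.4200]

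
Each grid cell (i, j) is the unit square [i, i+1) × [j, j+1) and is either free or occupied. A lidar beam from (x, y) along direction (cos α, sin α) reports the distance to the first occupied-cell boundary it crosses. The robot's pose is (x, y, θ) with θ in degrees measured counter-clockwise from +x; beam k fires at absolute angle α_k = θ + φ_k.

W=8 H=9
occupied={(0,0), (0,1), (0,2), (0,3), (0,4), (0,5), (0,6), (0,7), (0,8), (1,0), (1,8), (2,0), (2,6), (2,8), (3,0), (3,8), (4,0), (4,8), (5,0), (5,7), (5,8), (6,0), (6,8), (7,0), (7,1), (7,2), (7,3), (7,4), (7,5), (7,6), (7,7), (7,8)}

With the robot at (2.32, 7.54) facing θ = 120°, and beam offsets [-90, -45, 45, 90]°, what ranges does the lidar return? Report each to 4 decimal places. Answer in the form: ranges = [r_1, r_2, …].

beam 1: φ=-90°, α=30°
  direction (0.8660, 0.5000); cell (2,7); t to first gridline: x 0.7852, y 0.9200 (then +1.1547 / +2.0000)
    (3,7) via x @ 0.7852
    (3,8) via y @ 0.9200  # hit
  → r_1 = 0.9200
beam 2: φ=-45°, α=75°
  direction (0.2588, 0.9659); cell (2,7); t to first gridline: x 2.6273, y 0.4762 (then +3.8637 / +1.0353)
    (2,8) via y @ 0.4762  # hit
  → r_2 = 0.4762
beam 3: φ=45°, α=165°
  direction (-0.9659, 0.2588); cell (2,7); t to first gridline: x 0.3313, y 1.7773 (then +1.0353 / +3.8637)
    (1,7) via x @ 0.3313
    (0,7) via x @ 1.3666  # hit
  → r_3 = 1.3666
beam 4: φ=90°, α=210°
  direction (-0.8660, -0.5000); cell (2,7); t to first gridline: x 0.3695, y 1.0800 (then +1.1547 / +2.0000)
    (1,7) via x @ 0.3695
    (1,6) via y @ 1.0800
    (0,6) via x @ 1.5242  # hit
  → r_4 = 1.5242

ranges = [0.9200, 0.4762, 1.3666, 1.5242]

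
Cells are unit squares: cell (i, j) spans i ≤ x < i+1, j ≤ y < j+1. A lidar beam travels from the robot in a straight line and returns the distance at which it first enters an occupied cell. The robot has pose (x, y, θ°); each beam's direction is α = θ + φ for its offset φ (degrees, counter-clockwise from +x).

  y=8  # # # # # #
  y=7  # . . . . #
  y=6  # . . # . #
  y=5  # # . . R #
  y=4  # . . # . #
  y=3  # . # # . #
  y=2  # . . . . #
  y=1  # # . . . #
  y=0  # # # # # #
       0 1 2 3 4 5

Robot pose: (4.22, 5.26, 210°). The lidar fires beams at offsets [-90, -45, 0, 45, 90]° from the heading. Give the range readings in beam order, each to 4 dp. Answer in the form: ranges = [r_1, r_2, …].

beam 1: φ=-90°, α=120°
  direction (-0.5000, 0.8660); cell (4,5); t to first gridline: x 0.4400, y 0.8545 (then +2.0000 / +1.1547)
    (3,5) via x @ 0.4400
    (3,6) via y @ 0.8545  # hit
  → r_1 = 0.8545
beam 2: φ=-45°, α=165°
  direction (-0.9659, 0.2588); cell (4,5); t to first gridline: x 0.2278, y 2.8591 (then +1.0353 / +3.8637)
    (3,5) via x @ 0.2278
    (2,5) via x @ 1.2630
    (1,5) via x @ 2.2983  # hit
  → r_2 = 2.2983
beam 3: φ=0°, α=210°
  direction (-0.8660, -0.5000); cell (4,5); t to first gridline: x 0.2540, y 0.5200 (then +1.1547 / +2.0000)
    (3,5) via x @ 0.2540
    (3,4) via y @ 0.5200  # hit
  → r_3 = 0.5200
beam 4: φ=45°, α=255°
  direction (-0.2588, -0.9659); cell (4,5); t to first gridline: x 0.8500, y 0.2692 (then +3.8637 / +1.0353)
    (4,4) via y @ 0.2692
    (3,4) via x @ 0.8500  # hit
  → r_4 = 0.8500
beam 5: φ=90°, α=300°
  direction (0.5000, -0.8660); cell (4,5); t to first gridline: x 1.5600, y 0.3002 (then +2.0000 / +1.1547)
    (4,4) via y @ 0.3002
    (4,3) via y @ 1.4549
    (5,3) via x @ 1.5600  # hit
  → r_5 = 1.5600

ranges = [0.8545, 2.2983, 0.5200, 0.8500, 1.5600]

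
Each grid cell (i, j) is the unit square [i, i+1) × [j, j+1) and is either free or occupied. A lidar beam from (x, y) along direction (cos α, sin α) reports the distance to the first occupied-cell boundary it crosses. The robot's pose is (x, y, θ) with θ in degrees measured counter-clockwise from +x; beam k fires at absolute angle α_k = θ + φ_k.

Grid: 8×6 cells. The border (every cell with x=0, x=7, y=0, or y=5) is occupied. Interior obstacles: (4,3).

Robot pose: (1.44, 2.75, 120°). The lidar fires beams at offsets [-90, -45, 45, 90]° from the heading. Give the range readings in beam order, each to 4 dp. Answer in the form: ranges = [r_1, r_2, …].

beam 1: φ=-90°, α=30°
  direction (0.8660, 0.5000); cell (1,2); t to first gridline: x 0.6466, y 0.5000 (then +1.1547 / +2.0000)
    (1,3) via y @ 0.5000
    (2,3) via x @ 0.6466
    (3,3) via x @ 1.8013
    (3,4) via y @ 2.5000
    (4,4) via x @ 2.9560
    (5,4) via x @ 4.1107
    (5,5) via y @ 4.5000  # hit
  → r_1 = 4.5000
beam 2: φ=-45°, α=75°
  direction (0.2588, 0.9659); cell (1,2); t to first gridline: x 2.1637, y 0.2588 (then +3.8637 / +1.0353)
    (1,3) via y @ 0.2588
    (1,4) via y @ 1.2941
    (2,4) via x @ 2.1637
    (2,5) via y @ 2.3294  # hit
  → r_2 = 2.3294
beam 3: φ=45°, α=165°
  direction (-0.9659, 0.2588); cell (1,2); t to first gridline: x 0.4555, y 0.9659 (then +1.0353 / +3.8637)
    (0,2) via x @ 0.4555  # hit
  → r_3 = 0.4555
beam 4: φ=90°, α=210°
  direction (-0.8660, -0.5000); cell (1,2); t to first gridline: x 0.5081, y 1.5000 (then +1.1547 / +2.0000)
    (0,2) via x @ 0.5081  # hit
  → r_4 = 0.5081

ranges = [4.5000, 2.3294, 0.4555, 0.5081]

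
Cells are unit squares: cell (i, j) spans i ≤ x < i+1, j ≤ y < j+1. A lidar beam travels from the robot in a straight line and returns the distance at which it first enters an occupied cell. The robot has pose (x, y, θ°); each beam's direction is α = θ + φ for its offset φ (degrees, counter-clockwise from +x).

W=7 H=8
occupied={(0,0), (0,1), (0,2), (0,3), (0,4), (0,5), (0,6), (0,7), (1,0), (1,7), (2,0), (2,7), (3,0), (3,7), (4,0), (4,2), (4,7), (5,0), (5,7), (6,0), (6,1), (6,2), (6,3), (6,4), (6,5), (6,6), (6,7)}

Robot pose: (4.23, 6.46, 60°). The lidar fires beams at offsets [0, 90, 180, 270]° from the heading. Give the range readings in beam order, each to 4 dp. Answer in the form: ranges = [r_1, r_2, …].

ranges = [0.6235, 1.0800, 6.3047, 2.0438]

beam 1: φ=0°, α=60°
  d=(0.5000,0.8660)  start (4,6)  tX=1.5400 tY=0.6235  stride 1/|dx|=2.0000 1/|dy|=1.1547
    cross y-line → (4,7), t=0.6235 (wall)
  → r_1 = 0.6235
beam 2: φ=90°, α=150°
  d=(-0.8660,0.5000)  start (4,6)  tX=0.2656 tY=1.0800  stride 1/|dx|=1.1547 1/|dy|=2.0000
    cross x-line → (3,6), t=0.2656
    cross y-line → (3,7), t=1.0800 (wall)
  → r_2 = 1.0800
beam 3: φ=180°, α=240°
  d=(-0.5000,-0.8660)  start (4,6)  tX=0.4600 tY=0.5312  stride 1/|dx|=2.0000 1/|dy|=1.1547
    cross x-line → (3,6), t=0.4600
    cross y-line → (3,5), t=0.5312
    cross y-line → (3,4), t=1.6859
    cross x-line → (2,4), t=2.4600
    cross y-line → (2,3), t=2.8406
    cross y-line → (2,2), t=3.9953
    cross x-line → (1,2), t=4.4600
    cross y-line → (1,1), t=5.1500
    cross y-line → (1,0), t=6.3047 (wall)
  → r_3 = 6.3047
beam 4: φ=270°, α=330°
  d=(0.8660,-0.5000)  start (4,6)  tX=0.8891 tY=0.9200  stride 1/|dx|=1.1547 1/|dy|=2.0000
    cross x-line → (5,6), t=0.8891
    cross y-line → (5,5), t=0.9200
    cross x-line → (6,5), t=2.0438 (wall)
  → r_4 = 2.0438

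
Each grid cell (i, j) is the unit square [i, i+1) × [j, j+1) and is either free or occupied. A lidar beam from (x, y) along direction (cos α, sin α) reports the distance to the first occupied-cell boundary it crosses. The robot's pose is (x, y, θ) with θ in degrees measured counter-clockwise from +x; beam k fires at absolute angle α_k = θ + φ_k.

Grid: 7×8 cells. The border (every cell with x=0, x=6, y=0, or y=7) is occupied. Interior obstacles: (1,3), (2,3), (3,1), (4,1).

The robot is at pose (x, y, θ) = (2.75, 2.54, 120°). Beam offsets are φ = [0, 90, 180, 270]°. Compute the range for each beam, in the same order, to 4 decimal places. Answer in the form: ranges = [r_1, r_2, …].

beam 1: φ=0°, α=120°
  d=(-0.5000,0.8660)  start (2,2)  tX=1.5000 tY=0.5312  stride 1/|dx|=2.0000 1/|dy|=1.1547
    cross y-line → (2,3), t=0.5312 (wall)
  → r_1 = 0.5312
beam 2: φ=90°, α=210°
  d=(-0.8660,-0.5000)  start (2,2)  tX=0.8660 tY=1.0800  stride 1/|dx|=1.1547 1/|dy|=2.0000
    cross x-line → (1,2), t=0.8660
    cross y-line → (1,1), t=1.0800
    cross x-line → (0,1), t=2.0207 (wall)
  → r_2 = 2.0207
beam 3: φ=180°, α=300°
  d=(0.5000,-0.8660)  start (2,2)  tX=0.5000 tY=0.6235  stride 1/|dx|=2.0000 1/|dy|=1.1547
    cross x-line → (3,2), t=0.5000
    cross y-line → (3,1), t=0.6235 (wall)
  → r_3 = 0.6235
beam 4: φ=270°, α=30°
  d=(0.8660,0.5000)  start (2,2)  tX=0.2887 tY=0.9200  stride 1/|dx|=1.1547 1/|dy|=2.0000
    cross x-line → (3,2), t=0.2887
    cross y-line → (3,3), t=0.9200
    cross x-line → (4,3), t=1.4434
    cross x-line → (5,3), t=2.5981
    cross y-line → (5,4), t=2.9200
    cross x-line → (6,4), t=3.7528 (wall)
  → r_4 = 3.7528

ranges = [0.5312, 2.0207, 0.6235, 3.7528]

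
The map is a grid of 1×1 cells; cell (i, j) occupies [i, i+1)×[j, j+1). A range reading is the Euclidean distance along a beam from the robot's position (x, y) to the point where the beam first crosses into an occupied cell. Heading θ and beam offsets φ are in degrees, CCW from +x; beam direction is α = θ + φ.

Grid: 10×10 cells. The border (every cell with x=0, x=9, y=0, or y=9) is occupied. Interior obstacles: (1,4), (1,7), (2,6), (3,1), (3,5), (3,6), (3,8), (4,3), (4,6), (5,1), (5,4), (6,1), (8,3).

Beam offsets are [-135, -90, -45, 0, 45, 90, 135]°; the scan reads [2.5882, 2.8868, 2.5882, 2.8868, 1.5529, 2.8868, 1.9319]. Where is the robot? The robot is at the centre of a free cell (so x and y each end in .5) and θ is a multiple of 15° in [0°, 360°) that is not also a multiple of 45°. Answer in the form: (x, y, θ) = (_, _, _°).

(x, y, θ) = (6.5, 6.5, 120°)

Candidates: 51 free-cell centres × 16 headings = 816 poses. Raycast each; keep the one whose scan matches to 4 dp.
  (2.5, 1.5, 60°): beam 1 = 0.5176 ≠ 2.5882 ✗
  (5.5, 6.5, 195°): beam 1 = 2.8868 ≠ 2.5882 ✗
  (3.5, 4.5, 300°): beam 1 = 1.5529 ≠ 2.5882 ✗
  (7.5, 5.5, 195°): beam 1 = 3.0000 ≠ 2.5882 ✗
  (4.5, 1.5, 195°): beam 1 = 2.8868 ≠ 2.5882 ✗
  …
  (6.5, 6.5, 120°): r_1=2.5882, r_2=2.8868, r_3=2.5882, r_4=2.8868, r_5=1.5529, r_6=2.8868, r_7=1.9319 — all match ✓
No second candidate reproduces the full scan.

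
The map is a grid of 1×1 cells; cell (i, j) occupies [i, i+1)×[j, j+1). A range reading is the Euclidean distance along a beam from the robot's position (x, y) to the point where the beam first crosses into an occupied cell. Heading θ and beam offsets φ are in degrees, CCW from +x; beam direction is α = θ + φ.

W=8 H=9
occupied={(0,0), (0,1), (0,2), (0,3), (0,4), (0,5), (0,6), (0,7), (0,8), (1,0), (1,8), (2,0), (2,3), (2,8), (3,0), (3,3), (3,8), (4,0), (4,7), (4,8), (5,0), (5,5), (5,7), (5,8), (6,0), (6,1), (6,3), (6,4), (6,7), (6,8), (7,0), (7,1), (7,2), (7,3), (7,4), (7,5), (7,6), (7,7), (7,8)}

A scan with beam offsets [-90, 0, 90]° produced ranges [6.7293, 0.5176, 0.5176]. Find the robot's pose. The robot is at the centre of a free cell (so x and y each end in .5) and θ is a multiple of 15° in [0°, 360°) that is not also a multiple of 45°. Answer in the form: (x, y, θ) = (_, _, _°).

Candidates: 33 free-cell centres × 16 headings = 528 poses. Raycast each; keep the one whose scan matches to 4 dp.
  (1.5, 6.5, 30°): beam 1 = 2.8868 ≠ 6.7293 ✗
  (4.5, 4.5, 210°): beam 1 = 4.0415 ≠ 6.7293 ✗
  (1.5, 7.5, 105°): beam 1 = 1.9319 ≠ 6.7293 ✗
  (5.5, 2.5, 285°): beam 1 = 4.6587 ≠ 6.7293 ✗
  …
  (3.5, 7.5, 15°): r_1=6.7293, r_2=0.5176, r_3=0.5176 — all match ✓
Unique over the lattice → pose = (3.5, 7.5, 15°).

(x, y, θ) = (3.5, 7.5, 15°)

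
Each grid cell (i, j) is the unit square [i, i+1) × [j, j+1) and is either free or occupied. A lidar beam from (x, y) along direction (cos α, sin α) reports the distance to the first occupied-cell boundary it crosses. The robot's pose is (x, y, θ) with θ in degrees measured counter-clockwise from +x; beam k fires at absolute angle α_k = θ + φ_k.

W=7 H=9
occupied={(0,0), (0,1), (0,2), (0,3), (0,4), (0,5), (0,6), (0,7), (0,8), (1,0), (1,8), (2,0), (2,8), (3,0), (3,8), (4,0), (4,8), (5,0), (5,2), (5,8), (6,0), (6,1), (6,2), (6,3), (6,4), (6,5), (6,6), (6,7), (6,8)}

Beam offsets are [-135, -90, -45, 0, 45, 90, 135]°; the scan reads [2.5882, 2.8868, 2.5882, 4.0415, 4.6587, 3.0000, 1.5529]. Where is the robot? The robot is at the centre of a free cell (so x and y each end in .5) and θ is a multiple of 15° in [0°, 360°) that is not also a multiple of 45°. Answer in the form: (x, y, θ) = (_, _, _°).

Candidates: 34 free-cell centres × 16 headings = 544 poses. Raycast each; keep the one whose scan matches to 4 dp.
  (2.5, 7.5, 300°): beam 1 = 1.5529 ≠ 2.5882 ✗
  (4.5, 2.5, 60°): beam 1 = 1.5529 ≠ 2.5882 ✗
  (2.5, 1.5, 345°): beam 1 = 1.0000 ≠ 2.5882 ✗
  (2.5, 2.5, 330°): beam 1 = 1.5529 ≠ 2.5882 ✗
  (3.5, 6.5, 285°): beam 1 = 2.8868 ≠ 2.5882 ✗
  …
  (2.5, 3.5, 30°): r_1=2.5882, r_2=2.8868, r_3=2.5882, r_4=4.0415, r_5=4.6587, r_6=3.0000, r_7=1.5529 — all match ✓
Unique over the lattice → pose = (2.5, 3.5, 30°).

(x, y, θ) = (2.5, 3.5, 30°)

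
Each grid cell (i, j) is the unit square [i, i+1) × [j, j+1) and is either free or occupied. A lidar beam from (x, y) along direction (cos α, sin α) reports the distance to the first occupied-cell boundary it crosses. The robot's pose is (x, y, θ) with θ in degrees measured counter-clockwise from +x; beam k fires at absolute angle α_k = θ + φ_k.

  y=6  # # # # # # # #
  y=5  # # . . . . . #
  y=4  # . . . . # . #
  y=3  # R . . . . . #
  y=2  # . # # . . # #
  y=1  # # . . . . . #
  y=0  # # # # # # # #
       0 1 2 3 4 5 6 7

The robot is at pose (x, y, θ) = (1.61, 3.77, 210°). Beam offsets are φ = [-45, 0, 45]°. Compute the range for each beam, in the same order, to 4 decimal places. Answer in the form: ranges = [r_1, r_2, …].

beam 1: φ=-45°, α=165°
  cosα=-0.9659 sinα=0.2588 | (1,3) | tMaxX 0.6315 tMaxY 0.8887 | tΔX 1.0353 tΔY 3.8637
    t=0.6315 [x] (0,3) — stop
  → r_1 = 0.6315
beam 2: φ=0°, α=210°
  cosα=-0.8660 sinα=-0.5000 | (1,3) | tMaxX 0.7044 tMaxY 1.5400 | tΔX 1.1547 tΔY 2.0000
    t=0.7044 [x] (0,3) — stop
  → r_2 = 0.7044
beam 3: φ=45°, α=255°
  cosα=-0.2588 sinα=-0.9659 | (1,3) | tMaxX 2.3569 tMaxY 0.7972 | tΔX 3.8637 tΔY 1.0353
    t=0.7972 [y] (1,2)
    t=1.8324 [y] (1,1) — stop
  → r_3 = 1.8324

ranges = [0.6315, 0.7044, 1.8324]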